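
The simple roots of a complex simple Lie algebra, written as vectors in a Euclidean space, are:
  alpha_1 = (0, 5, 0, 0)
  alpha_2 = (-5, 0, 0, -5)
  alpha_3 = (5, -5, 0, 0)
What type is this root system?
Compute the Cartan integers a_ij = 2(alpha_i, alpha_j)/(alpha_j, alpha_j); the resulting 3x3 Cartan matrix is
[[2, 0, -1], [0, 2, -1], [-2, -1, 2]].
The roots have two lengths (squared-length ratio 2:1); the short ones are alpha_{1}. The associated Dynkin diagram is a chain of 3 nodes with a double edge at one end; the terminal node there is the unique short simple root (B_3), so the type is B_3 (the algebra so(7)).

B3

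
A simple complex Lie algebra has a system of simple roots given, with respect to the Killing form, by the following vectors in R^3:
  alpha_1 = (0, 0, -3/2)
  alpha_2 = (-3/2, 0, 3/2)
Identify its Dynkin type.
Compute the Cartan integers a_ij = 2(alpha_i, alpha_j)/(alpha_j, alpha_j); the resulting 2x2 Cartan matrix is
[[2, -1], [-2, 2]].
The roots have two lengths (squared-length ratio 2:1); the short ones are alpha_{1}. The associated Dynkin diagram is a chain of 2 nodes with a double edge at one end; the terminal node there is the unique short simple root (B_2), so the type is B_2 (the algebra so(5)).

B_2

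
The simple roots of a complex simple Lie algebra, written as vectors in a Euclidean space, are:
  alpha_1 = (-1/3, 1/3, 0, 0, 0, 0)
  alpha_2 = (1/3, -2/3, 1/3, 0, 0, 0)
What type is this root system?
G_2

Compute the Cartan integers a_ij = 2(alpha_i, alpha_j)/(alpha_j, alpha_j); the resulting 2x2 Cartan matrix is
[[2, -1], [-3, 2]].
The roots have two lengths (squared-length ratio 3:1); the short ones are alpha_{1}. The associated Dynkin diagram is two nodes joined by a triple edge (G_2), so the type is G_2.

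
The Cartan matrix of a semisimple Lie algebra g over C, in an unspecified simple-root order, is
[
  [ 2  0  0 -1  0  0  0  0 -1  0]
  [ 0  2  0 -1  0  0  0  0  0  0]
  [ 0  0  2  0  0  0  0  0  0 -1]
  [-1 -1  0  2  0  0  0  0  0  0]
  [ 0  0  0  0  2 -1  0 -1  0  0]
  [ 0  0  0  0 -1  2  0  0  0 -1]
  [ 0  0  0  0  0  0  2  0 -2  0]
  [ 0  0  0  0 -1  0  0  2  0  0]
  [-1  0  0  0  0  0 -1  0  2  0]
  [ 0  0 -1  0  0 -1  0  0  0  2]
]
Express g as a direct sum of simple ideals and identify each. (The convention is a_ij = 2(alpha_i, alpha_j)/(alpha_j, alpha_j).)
type A_5 + type C_5

The diagram associated to this matrix has two connected components: the simple roots {alpha_3, alpha_5, alpha_6, alpha_8, alpha_10} form a chain of 5 nodes with single edges (A_5), and {alpha_1, alpha_2, alpha_4, alpha_7, alpha_9} form a chain of 5 nodes with a double edge at one end; the terminal node there is the unique long simple root (C_5). A semisimple Lie algebra decomposes uniquely as the direct sum of simple ideals, one per connected component of its Dynkin diagram, so g ≅ A_5 ⊕ C_5 (dimension 35 + 55 = 90).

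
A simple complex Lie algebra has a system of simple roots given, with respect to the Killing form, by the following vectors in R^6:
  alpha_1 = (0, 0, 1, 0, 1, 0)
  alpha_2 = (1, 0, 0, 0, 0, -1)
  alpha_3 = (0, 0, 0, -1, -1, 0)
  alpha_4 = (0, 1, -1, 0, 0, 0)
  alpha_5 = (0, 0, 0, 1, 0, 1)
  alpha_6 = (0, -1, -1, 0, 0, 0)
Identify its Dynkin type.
type D_6

Compute the Cartan integers a_ij = 2(alpha_i, alpha_j)/(alpha_j, alpha_j); the resulting 6x6 Cartan matrix is
[[2, 0, -1, -1, 0, -1], [0, 2, 0, 0, -1, 0], [-1, 0, 2, 0, -1, 0], [-1, 0, 0, 2, 0, 0], [0, -1, -1, 0, 2, 0], [-1, 0, 0, 0, 0, 2]].
All simple roots have the same length, so the diagram is simply laced. The associated Dynkin diagram is a chain of 4 nodes with a fork of two nodes at one end (D_6), so the type is D_6 (the algebra so(12)).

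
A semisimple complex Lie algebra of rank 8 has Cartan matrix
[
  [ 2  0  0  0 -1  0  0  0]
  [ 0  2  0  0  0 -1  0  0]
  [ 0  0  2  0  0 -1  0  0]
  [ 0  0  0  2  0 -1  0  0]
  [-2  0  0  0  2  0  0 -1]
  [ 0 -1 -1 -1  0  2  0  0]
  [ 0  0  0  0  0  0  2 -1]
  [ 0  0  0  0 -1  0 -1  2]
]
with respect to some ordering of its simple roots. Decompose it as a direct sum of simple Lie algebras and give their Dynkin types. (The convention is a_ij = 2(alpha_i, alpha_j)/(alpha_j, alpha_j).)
The diagram associated to this matrix has two connected components: the simple roots {alpha_1, alpha_5, alpha_7, alpha_8} form a chain of 4 nodes with a double edge at one end; the terminal node there is the unique short simple root (B_4), and {alpha_2, alpha_3, alpha_4, alpha_6} form a chain of 2 nodes with a fork of two nodes at one end (D_4). A semisimple Lie algebra decomposes uniquely as the direct sum of simple ideals, one per connected component of its Dynkin diagram, so g ≅ B_4 ⊕ D_4 (dimension 36 + 28 = 64).

B_4 (so(9)) ⊕ D_4 (so(8))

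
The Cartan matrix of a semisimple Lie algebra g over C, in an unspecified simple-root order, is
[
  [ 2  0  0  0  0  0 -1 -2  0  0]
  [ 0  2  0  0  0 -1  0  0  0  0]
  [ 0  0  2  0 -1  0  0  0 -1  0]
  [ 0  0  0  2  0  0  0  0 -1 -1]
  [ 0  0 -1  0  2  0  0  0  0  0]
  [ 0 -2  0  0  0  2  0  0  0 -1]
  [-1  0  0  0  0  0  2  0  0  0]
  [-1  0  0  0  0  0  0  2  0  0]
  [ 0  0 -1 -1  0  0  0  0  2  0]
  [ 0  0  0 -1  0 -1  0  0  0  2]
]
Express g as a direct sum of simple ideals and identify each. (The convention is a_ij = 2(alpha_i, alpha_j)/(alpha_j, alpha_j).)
The diagram associated to this matrix has two connected components: the simple roots {alpha_1, alpha_7, alpha_8} form a chain of 3 nodes with a double edge at one end; the terminal node there is the unique short simple root (B_3), and {alpha_2, alpha_3, alpha_4, alpha_5, alpha_6, alpha_9, alpha_10} form a chain of 7 nodes with a double edge at one end; the terminal node there is the unique short simple root (B_7). A semisimple Lie algebra decomposes uniquely as the direct sum of simple ideals, one per connected component of its Dynkin diagram, so g ≅ B_3 ⊕ B_7 (dimension 21 + 105 = 126).

B_3 (so(7)) + B_7 (so(15))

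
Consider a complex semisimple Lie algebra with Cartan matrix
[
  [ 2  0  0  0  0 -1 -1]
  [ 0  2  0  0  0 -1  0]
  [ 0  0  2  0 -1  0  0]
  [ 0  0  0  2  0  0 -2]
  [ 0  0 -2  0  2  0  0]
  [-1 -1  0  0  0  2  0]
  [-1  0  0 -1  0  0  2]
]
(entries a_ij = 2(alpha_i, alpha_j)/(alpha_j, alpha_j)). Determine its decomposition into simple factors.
B2 ⊕ C5

The diagram associated to this matrix has two connected components: the simple roots {alpha_3, alpha_5} form a chain of 2 nodes with a double edge at one end; the terminal node there is the unique short simple root (B_2), and {alpha_1, alpha_2, alpha_4, alpha_6, alpha_7} form a chain of 5 nodes with a double edge at one end; the terminal node there is the unique long simple root (C_5). A semisimple Lie algebra decomposes uniquely as the direct sum of simple ideals, one per connected component of its Dynkin diagram, so g ≅ B_2 ⊕ C_5 (dimension 10 + 55 = 65).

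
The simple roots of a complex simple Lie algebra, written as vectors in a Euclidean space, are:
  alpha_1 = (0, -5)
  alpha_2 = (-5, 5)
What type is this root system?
B_2

Compute the Cartan integers a_ij = 2(alpha_i, alpha_j)/(alpha_j, alpha_j); the resulting 2x2 Cartan matrix is
[[2, -1], [-2, 2]].
The roots have two lengths (squared-length ratio 2:1); the short ones are alpha_{1}. The associated Dynkin diagram is a chain of 2 nodes with a double edge at one end; the terminal node there is the unique short simple root (B_2), so the type is B_2 (the algebra so(5)).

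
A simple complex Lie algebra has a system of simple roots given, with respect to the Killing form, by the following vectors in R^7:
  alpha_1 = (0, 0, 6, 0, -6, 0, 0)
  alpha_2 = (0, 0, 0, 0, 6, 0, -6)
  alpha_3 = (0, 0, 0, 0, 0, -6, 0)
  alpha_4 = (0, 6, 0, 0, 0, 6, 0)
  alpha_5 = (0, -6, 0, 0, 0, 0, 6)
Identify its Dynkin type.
Compute the Cartan integers a_ij = 2(alpha_i, alpha_j)/(alpha_j, alpha_j); the resulting 5x5 Cartan matrix is
[[2, -1, 0, 0, 0], [-1, 2, 0, 0, -1], [0, 0, 2, -1, 0], [0, 0, -2, 2, -1], [0, -1, 0, -1, 2]].
The roots have two lengths (squared-length ratio 2:1); the short ones are alpha_{3}. The associated Dynkin diagram is a chain of 5 nodes with a double edge at one end; the terminal node there is the unique short simple root (B_5), so the type is B_5 (the algebra so(11)).

B5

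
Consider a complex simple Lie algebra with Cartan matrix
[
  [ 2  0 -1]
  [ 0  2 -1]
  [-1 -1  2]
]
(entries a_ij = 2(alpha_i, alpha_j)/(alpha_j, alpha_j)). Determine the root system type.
A_3 (sl(4))

The matrix has rank 3 with 2's on the diagonal. Reading the off-diagonal entries as Dynkin edges (a single edge where a_ij = a_ji = -1; a double or triple edge where a_ij * a_ji = 2 or 3), the diagram is a chain of 3 nodes with single edges (A_3). One simple-root ordering that puts it in standard form is (alpha_2, alpha_3, alpha_1). So the algebra is type A_3, i.e. sl(4).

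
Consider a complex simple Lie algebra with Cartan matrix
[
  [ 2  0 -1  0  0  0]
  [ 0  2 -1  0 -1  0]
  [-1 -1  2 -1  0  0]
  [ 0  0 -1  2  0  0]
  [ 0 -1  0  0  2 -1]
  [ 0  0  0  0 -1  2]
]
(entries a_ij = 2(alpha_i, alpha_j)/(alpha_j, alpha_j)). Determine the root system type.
D_6 (so(12))

The matrix has rank 6 with 2's on the diagonal. Reading the off-diagonal entries as Dynkin edges (a single edge where a_ij = a_ji = -1; a double or triple edge where a_ij * a_ji = 2 or 3), the diagram is a chain of 4 nodes with a fork of two nodes at one end (D_6). One simple-root ordering that puts it in standard form is (alpha_6, alpha_5, alpha_2, alpha_3, alpha_1, alpha_4). So the algebra is type D_6, i.e. so(12).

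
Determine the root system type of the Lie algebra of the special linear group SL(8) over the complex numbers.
This is sl(8), which has dimension 8^2 - 1 = 63 and rank 8 - 1 = 7 (a Cartan subalgebra is the diagonal traceless matrices). In the classification of classical Lie algebras, the special linear algebra sl(n+1) has type A_n; here n = 7, so the Dynkin diagram is a chain of 7 nodes with single edges (A_7). Hence the type is A_7.

A7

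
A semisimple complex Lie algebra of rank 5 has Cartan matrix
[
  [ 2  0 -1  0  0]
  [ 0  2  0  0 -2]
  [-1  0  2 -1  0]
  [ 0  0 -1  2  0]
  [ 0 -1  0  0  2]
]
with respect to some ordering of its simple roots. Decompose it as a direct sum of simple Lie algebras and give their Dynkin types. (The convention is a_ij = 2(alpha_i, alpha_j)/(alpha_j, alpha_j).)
type A_3 + type B_2

The diagram associated to this matrix has two connected components: the simple roots {alpha_1, alpha_3, alpha_4} form a chain of 3 nodes with single edges (A_3), and {alpha_2, alpha_5} form a chain of 2 nodes with a double edge at one end; the terminal node there is the unique short simple root (B_2). A semisimple Lie algebra decomposes uniquely as the direct sum of simple ideals, one per connected component of its Dynkin diagram, so g ≅ A_3 ⊕ B_2 (dimension 15 + 10 = 25).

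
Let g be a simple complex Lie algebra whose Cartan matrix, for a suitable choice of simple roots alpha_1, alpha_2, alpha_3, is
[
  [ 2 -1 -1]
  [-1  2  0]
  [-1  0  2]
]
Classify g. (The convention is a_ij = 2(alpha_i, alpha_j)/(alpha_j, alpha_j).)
A_3

The matrix has rank 3 with 2's on the diagonal. Reading the off-diagonal entries as Dynkin edges (a single edge where a_ij = a_ji = -1; a double or triple edge where a_ij * a_ji = 2 or 3), the diagram is a chain of 3 nodes with single edges (A_3). One simple-root ordering that puts it in standard form is (alpha_2, alpha_1, alpha_3). So the algebra is type A_3, i.e. sl(4).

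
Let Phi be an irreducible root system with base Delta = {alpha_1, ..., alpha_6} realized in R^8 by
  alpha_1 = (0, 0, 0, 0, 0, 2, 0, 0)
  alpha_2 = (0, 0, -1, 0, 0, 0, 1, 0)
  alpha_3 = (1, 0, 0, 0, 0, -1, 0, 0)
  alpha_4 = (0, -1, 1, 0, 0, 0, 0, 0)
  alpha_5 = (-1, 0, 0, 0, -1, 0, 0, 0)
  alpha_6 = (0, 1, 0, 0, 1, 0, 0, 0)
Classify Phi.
Compute the Cartan integers a_ij = 2(alpha_i, alpha_j)/(alpha_j, alpha_j); the resulting 6x6 Cartan matrix is
[[2, 0, -2, 0, 0, 0], [0, 2, 0, -1, 0, 0], [-1, 0, 2, 0, -1, 0], [0, -1, 0, 2, 0, -1], [0, 0, -1, 0, 2, -1], [0, 0, 0, -1, -1, 2]].
The roots have two lengths (squared-length ratio 2:1); the short ones are alpha_{2,3,4,5,6}. The associated Dynkin diagram is a chain of 6 nodes with a double edge at one end; the terminal node there is the unique long simple root (C_6), so the type is C_6 (the algebra sp(12)).

C_6 (sp(12))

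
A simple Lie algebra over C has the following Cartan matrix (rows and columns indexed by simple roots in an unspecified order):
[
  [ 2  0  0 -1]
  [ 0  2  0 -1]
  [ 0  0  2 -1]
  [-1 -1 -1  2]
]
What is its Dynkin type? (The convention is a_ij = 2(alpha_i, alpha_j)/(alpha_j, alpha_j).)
The matrix has rank 4 with 2's on the diagonal. Reading the off-diagonal entries as Dynkin edges (a single edge where a_ij = a_ji = -1; a double or triple edge where a_ij * a_ji = 2 or 3), the diagram is a chain of 2 nodes with a fork of two nodes at one end (D_4). One simple-root ordering that puts it in standard form is (alpha_2, alpha_4, alpha_1, alpha_3). So the algebra is type D_4, i.e. so(8).

type D_4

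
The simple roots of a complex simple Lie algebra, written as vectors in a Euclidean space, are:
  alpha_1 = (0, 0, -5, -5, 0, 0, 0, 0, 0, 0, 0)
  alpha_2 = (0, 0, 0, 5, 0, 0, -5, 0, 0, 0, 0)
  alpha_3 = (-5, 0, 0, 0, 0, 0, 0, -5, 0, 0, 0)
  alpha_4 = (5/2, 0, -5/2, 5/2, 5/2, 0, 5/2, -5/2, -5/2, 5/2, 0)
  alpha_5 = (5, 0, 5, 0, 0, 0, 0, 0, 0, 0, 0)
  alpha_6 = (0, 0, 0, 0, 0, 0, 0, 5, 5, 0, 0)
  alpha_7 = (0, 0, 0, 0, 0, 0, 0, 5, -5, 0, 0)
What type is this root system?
Compute the Cartan integers a_ij = 2(alpha_i, alpha_j)/(alpha_j, alpha_j); the resulting 7x7 Cartan matrix is
[[2, -1, 0, 0, -1, 0, 0], [-1, 2, 0, 0, 0, 0, 0], [0, 0, 2, 0, -1, -1, -1], [0, 0, 0, 2, 0, -1, 0], [-1, 0, -1, 0, 2, 0, 0], [0, 0, -1, -1, 0, 2, 0], [0, 0, -1, 0, 0, 0, 2]].
All simple roots have the same length, so the diagram is simply laced. The associated Dynkin diagram is a chain of 6 nodes with one extra node attached to the third node from one end (E_7), so the type is E_7.

E7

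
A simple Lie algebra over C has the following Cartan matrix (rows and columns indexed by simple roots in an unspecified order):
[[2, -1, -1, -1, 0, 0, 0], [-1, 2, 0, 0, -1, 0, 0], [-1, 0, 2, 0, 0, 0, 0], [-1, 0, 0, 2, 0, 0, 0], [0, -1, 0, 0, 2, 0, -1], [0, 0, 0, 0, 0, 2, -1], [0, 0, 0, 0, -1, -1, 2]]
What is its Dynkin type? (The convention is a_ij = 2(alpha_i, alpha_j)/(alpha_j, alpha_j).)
D_7

The matrix has rank 7 with 2's on the diagonal. Reading the off-diagonal entries as Dynkin edges (a single edge where a_ij = a_ji = -1; a double or triple edge where a_ij * a_ji = 2 or 3), the diagram is a chain of 5 nodes with a fork of two nodes at one end (D_7). One simple-root ordering that puts it in standard form is (alpha_6, alpha_7, alpha_5, alpha_2, alpha_1, alpha_4, alpha_3). So the algebra is type D_7, i.e. so(14).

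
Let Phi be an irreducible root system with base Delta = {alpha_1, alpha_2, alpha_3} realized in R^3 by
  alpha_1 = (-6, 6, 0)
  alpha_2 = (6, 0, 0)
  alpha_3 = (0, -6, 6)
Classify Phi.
Compute the Cartan integers a_ij = 2(alpha_i, alpha_j)/(alpha_j, alpha_j); the resulting 3x3 Cartan matrix is
[[2, -2, -1], [-1, 2, 0], [-1, 0, 2]].
The roots have two lengths (squared-length ratio 2:1); the short ones are alpha_{2}. The associated Dynkin diagram is a chain of 3 nodes with a double edge at one end; the terminal node there is the unique short simple root (B_3), so the type is B_3 (the algebra so(7)).

type B_3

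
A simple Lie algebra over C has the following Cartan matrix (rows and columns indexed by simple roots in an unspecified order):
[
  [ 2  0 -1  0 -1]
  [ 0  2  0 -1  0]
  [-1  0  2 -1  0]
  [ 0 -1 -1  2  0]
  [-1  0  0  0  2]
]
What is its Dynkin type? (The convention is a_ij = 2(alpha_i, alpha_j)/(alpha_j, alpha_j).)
A_5

The matrix has rank 5 with 2's on the diagonal. Reading the off-diagonal entries as Dynkin edges (a single edge where a_ij = a_ji = -1; a double or triple edge where a_ij * a_ji = 2 or 3), the diagram is a chain of 5 nodes with single edges (A_5). One simple-root ordering that puts it in standard form is (alpha_2, alpha_4, alpha_3, alpha_1, alpha_5). So the algebra is type A_5, i.e. sl(6).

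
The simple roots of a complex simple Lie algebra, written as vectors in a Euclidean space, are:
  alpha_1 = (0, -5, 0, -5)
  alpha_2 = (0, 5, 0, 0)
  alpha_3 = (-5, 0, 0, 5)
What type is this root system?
type B_3

Compute the Cartan integers a_ij = 2(alpha_i, alpha_j)/(alpha_j, alpha_j); the resulting 3x3 Cartan matrix is
[[2, -2, -1], [-1, 2, 0], [-1, 0, 2]].
The roots have two lengths (squared-length ratio 2:1); the short ones are alpha_{2}. The associated Dynkin diagram is a chain of 3 nodes with a double edge at one end; the terminal node there is the unique short simple root (B_3), so the type is B_3 (the algebra so(7)).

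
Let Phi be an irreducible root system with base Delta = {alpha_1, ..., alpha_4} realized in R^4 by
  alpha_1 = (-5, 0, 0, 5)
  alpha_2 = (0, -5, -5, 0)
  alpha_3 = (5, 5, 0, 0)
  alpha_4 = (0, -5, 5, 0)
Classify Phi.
D_4

Compute the Cartan integers a_ij = 2(alpha_i, alpha_j)/(alpha_j, alpha_j); the resulting 4x4 Cartan matrix is
[[2, 0, -1, 0], [0, 2, -1, 0], [-1, -1, 2, -1], [0, 0, -1, 2]].
All simple roots have the same length, so the diagram is simply laced. The associated Dynkin diagram is a chain of 2 nodes with a fork of two nodes at one end (D_4), so the type is D_4 (the algebra so(8)).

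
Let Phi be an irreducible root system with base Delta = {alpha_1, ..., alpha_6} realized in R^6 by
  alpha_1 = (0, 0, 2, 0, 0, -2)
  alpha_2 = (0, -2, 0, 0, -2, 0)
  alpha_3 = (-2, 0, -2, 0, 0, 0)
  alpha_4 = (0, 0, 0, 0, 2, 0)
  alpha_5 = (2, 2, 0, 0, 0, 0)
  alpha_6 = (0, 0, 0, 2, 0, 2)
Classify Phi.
Compute the Cartan integers a_ij = 2(alpha_i, alpha_j)/(alpha_j, alpha_j); the resulting 6x6 Cartan matrix is
[[2, 0, -1, 0, 0, -1], [0, 2, 0, -2, -1, 0], [-1, 0, 2, 0, -1, 0], [0, -1, 0, 2, 0, 0], [0, -1, -1, 0, 2, 0], [-1, 0, 0, 0, 0, 2]].
The roots have two lengths (squared-length ratio 2:1); the short ones are alpha_{4}. The associated Dynkin diagram is a chain of 6 nodes with a double edge at one end; the terminal node there is the unique short simple root (B_6), so the type is B_6 (the algebra so(13)).

B6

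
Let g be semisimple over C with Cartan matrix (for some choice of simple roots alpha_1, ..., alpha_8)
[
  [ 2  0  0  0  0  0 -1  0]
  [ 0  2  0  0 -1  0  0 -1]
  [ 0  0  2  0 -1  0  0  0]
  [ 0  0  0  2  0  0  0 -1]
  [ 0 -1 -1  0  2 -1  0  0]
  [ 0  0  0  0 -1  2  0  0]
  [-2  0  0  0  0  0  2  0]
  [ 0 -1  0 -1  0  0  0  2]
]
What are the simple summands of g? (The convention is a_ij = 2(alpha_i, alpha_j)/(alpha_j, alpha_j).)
The diagram associated to this matrix has two connected components: the simple roots {alpha_1, alpha_7} form a chain of 2 nodes with a double edge at one end; the terminal node there is the unique short simple root (B_2), and {alpha_2, alpha_3, alpha_4, alpha_5, alpha_6, alpha_8} form a chain of 4 nodes with a fork of two nodes at one end (D_6). A semisimple Lie algebra decomposes uniquely as the direct sum of simple ideals, one per connected component of its Dynkin diagram, so g ≅ B_2 ⊕ D_6 (dimension 10 + 66 = 76).

B_2 ⊕ D_6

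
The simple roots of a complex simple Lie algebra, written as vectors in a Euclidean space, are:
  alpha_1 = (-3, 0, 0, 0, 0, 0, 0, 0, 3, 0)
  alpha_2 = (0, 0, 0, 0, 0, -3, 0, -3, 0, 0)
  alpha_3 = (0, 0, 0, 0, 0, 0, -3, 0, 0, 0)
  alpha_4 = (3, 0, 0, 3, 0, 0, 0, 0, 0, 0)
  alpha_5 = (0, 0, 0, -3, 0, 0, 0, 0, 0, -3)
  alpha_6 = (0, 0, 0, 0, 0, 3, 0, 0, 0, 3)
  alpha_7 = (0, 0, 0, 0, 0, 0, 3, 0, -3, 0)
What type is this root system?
Compute the Cartan integers a_ij = 2(alpha_i, alpha_j)/(alpha_j, alpha_j); the resulting 7x7 Cartan matrix is
[[2, 0, 0, -1, 0, 0, -1], [0, 2, 0, 0, 0, -1, 0], [0, 0, 2, 0, 0, 0, -1], [-1, 0, 0, 2, -1, 0, 0], [0, 0, 0, -1, 2, -1, 0], [0, -1, 0, 0, -1, 2, 0], [-1, 0, -2, 0, 0, 0, 2]].
The roots have two lengths (squared-length ratio 2:1); the short ones are alpha_{3}. The associated Dynkin diagram is a chain of 7 nodes with a double edge at one end; the terminal node there is the unique short simple root (B_7), so the type is B_7 (the algebra so(15)).

type B_7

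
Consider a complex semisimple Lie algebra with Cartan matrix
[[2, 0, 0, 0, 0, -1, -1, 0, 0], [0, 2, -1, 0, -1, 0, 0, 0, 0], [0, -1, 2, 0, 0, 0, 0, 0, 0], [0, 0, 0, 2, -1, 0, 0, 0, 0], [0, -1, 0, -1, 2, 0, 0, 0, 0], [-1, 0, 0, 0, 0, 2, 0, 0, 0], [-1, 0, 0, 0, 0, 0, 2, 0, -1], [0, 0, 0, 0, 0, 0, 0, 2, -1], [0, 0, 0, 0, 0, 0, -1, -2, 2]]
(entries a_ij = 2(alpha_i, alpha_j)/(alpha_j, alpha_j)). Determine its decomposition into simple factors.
A4 + B5

The diagram associated to this matrix has two connected components: the simple roots {alpha_2, alpha_3, alpha_4, alpha_5} form a chain of 4 nodes with single edges (A_4), and {alpha_1, alpha_6, alpha_7, alpha_8, alpha_9} form a chain of 5 nodes with a double edge at one end; the terminal node there is the unique short simple root (B_5). A semisimple Lie algebra decomposes uniquely as the direct sum of simple ideals, one per connected component of its Dynkin diagram, so g ≅ A_4 ⊕ B_5 (dimension 24 + 55 = 79).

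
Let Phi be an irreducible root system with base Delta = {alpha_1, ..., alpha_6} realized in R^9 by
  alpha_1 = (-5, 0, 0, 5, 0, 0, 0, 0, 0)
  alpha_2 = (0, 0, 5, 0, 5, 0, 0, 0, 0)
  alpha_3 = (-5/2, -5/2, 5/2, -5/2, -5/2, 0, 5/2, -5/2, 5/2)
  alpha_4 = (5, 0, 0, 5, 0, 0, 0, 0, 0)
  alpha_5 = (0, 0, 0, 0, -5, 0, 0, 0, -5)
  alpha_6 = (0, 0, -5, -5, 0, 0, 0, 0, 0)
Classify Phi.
Compute the Cartan integers a_ij = 2(alpha_i, alpha_j)/(alpha_j, alpha_j); the resulting 6x6 Cartan matrix is
[[2, 0, 0, 0, 0, -1], [0, 2, 0, 0, -1, -1], [0, 0, 2, -1, 0, 0], [0, 0, -1, 2, 0, -1], [0, -1, 0, 0, 2, 0], [-1, -1, 0, -1, 0, 2]].
All simple roots have the same length, so the diagram is simply laced. The associated Dynkin diagram is a chain of 5 nodes with one extra node attached to the third node from one end (E_6), so the type is E_6.

E_6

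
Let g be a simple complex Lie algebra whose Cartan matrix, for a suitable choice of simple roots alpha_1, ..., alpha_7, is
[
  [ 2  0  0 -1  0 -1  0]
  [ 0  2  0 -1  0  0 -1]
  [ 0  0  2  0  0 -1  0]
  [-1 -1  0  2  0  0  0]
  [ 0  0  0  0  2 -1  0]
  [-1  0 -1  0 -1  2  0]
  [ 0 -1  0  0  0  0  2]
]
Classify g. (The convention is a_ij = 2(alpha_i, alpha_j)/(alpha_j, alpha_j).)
The matrix has rank 7 with 2's on the diagonal. Reading the off-diagonal entries as Dynkin edges (a single edge where a_ij = a_ji = -1; a double or triple edge where a_ij * a_ji = 2 or 3), the diagram is a chain of 5 nodes with a fork of two nodes at one end (D_7). One simple-root ordering that puts it in standard form is (alpha_7, alpha_2, alpha_4, alpha_1, alpha_6, alpha_3, alpha_5). So the algebra is type D_7, i.e. so(14).

D_7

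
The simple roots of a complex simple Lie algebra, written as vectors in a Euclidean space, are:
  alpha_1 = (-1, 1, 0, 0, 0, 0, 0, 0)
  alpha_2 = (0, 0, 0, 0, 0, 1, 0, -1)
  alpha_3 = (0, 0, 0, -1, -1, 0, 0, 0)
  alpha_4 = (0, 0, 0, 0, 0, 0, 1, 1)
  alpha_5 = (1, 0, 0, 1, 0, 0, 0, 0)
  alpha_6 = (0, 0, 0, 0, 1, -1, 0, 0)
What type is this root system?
Compute the Cartan integers a_ij = 2(alpha_i, alpha_j)/(alpha_j, alpha_j); the resulting 6x6 Cartan matrix is
[[2, 0, 0, 0, -1, 0], [0, 2, 0, -1, 0, -1], [0, 0, 2, 0, -1, -1], [0, -1, 0, 2, 0, 0], [-1, 0, -1, 0, 2, 0], [0, -1, -1, 0, 0, 2]].
All simple roots have the same length, so the diagram is simply laced. The associated Dynkin diagram is a chain of 6 nodes with single edges (A_6), so the type is A_6 (the algebra sl(7)).

A_6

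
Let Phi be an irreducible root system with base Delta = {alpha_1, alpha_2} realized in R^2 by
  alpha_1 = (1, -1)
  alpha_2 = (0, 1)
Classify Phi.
B2

Compute the Cartan integers a_ij = 2(alpha_i, alpha_j)/(alpha_j, alpha_j); the resulting 2x2 Cartan matrix is
[[2, -2], [-1, 2]].
The roots have two lengths (squared-length ratio 2:1); the short ones are alpha_{2}. The associated Dynkin diagram is a chain of 2 nodes with a double edge at one end; the terminal node there is the unique short simple root (B_2), so the type is B_2 (the algebra so(5)).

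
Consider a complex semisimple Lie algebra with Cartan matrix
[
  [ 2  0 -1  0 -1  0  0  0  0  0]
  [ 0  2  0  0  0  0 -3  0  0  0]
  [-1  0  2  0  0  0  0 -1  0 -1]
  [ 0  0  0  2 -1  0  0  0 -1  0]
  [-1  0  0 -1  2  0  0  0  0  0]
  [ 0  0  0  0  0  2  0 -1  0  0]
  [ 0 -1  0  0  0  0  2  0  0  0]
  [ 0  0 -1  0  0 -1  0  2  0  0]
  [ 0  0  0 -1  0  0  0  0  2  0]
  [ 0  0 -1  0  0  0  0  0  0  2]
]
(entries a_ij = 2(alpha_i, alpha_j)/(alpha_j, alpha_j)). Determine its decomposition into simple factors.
type E_8 ⊕ type G_2

The diagram associated to this matrix has two connected components: the simple roots {alpha_1, alpha_3, alpha_4, alpha_5, alpha_6, alpha_8, alpha_9, alpha_10} form a chain of 7 nodes with one extra node attached to the third node from one end (E_8), and {alpha_2, alpha_7} form two nodes joined by a triple edge (G_2). A semisimple Lie algebra decomposes uniquely as the direct sum of simple ideals, one per connected component of its Dynkin diagram, so g ≅ E_8 ⊕ G_2 (dimension 248 + 14 = 262).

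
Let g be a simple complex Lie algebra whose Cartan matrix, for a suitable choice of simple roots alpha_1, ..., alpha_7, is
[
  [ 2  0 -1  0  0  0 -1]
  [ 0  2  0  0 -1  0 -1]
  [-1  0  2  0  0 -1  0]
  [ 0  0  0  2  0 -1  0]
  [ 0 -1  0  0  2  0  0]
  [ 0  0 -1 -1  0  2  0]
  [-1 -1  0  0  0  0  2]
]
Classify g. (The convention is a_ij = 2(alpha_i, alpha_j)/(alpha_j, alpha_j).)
The matrix has rank 7 with 2's on the diagonal. Reading the off-diagonal entries as Dynkin edges (a single edge where a_ij = a_ji = -1; a double or triple edge where a_ij * a_ji = 2 or 3), the diagram is a chain of 7 nodes with single edges (A_7). One simple-root ordering that puts it in standard form is (alpha_5, alpha_2, alpha_7, alpha_1, alpha_3, alpha_6, alpha_4). So the algebra is type A_7, i.e. sl(8).

A_7 (sl(8))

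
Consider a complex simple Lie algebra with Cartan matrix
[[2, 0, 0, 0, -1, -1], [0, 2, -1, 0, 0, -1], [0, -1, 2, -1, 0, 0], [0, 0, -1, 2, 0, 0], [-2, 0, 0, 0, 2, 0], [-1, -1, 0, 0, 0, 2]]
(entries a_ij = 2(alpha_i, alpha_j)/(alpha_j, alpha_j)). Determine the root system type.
C_6

The matrix has rank 6 with 2's on the diagonal. Reading the off-diagonal entries as Dynkin edges (a single edge where a_ij = a_ji = -1; a double or triple edge where a_ij * a_ji = 2 or 3), the diagram is a chain of 6 nodes with a double edge at one end; the terminal node there is the unique long simple root (C_6). One simple-root ordering that puts it in standard form is (alpha_4, alpha_3, alpha_2, alpha_6, alpha_1, alpha_5). So the algebra is type C_6, i.e. sp(12).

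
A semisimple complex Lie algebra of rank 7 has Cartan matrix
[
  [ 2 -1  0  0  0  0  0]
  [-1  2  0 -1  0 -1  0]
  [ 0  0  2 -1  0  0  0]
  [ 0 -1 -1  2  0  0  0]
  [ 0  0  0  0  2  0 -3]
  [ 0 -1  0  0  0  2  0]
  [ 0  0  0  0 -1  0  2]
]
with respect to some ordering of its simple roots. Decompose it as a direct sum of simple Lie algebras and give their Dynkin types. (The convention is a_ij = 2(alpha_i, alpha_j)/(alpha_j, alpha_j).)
D5 + G2

The diagram associated to this matrix has two connected components: the simple roots {alpha_1, alpha_2, alpha_3, alpha_4, alpha_6} form a chain of 3 nodes with a fork of two nodes at one end (D_5), and {alpha_5, alpha_7} form two nodes joined by a triple edge (G_2). A semisimple Lie algebra decomposes uniquely as the direct sum of simple ideals, one per connected component of its Dynkin diagram, so g ≅ D_5 ⊕ G_2 (dimension 45 + 14 = 59).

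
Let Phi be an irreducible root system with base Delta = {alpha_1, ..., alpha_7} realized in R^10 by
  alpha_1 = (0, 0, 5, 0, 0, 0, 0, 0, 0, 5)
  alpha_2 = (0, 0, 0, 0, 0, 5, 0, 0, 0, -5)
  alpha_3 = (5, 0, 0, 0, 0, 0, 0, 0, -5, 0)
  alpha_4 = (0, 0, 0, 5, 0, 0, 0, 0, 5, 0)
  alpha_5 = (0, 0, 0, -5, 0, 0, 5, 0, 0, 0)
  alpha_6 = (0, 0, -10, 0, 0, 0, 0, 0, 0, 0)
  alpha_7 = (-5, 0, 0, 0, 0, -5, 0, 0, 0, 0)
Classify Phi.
C_7

Compute the Cartan integers a_ij = 2(alpha_i, alpha_j)/(alpha_j, alpha_j); the resulting 7x7 Cartan matrix is
[[2, -1, 0, 0, 0, -1, 0], [-1, 2, 0, 0, 0, 0, -1], [0, 0, 2, -1, 0, 0, -1], [0, 0, -1, 2, -1, 0, 0], [0, 0, 0, -1, 2, 0, 0], [-2, 0, 0, 0, 0, 2, 0], [0, -1, -1, 0, 0, 0, 2]].
The roots have two lengths (squared-length ratio 2:1); the short ones are alpha_{1,2,3,4,5,7}. The associated Dynkin diagram is a chain of 7 nodes with a double edge at one end; the terminal node there is the unique long simple root (C_7), so the type is C_7 (the algebra sp(14)).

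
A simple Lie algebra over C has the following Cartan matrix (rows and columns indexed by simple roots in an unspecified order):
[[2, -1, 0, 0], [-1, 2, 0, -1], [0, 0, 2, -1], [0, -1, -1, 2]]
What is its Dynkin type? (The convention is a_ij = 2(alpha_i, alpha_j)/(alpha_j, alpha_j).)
The matrix has rank 4 with 2's on the diagonal. Reading the off-diagonal entries as Dynkin edges (a single edge where a_ij = a_ji = -1; a double or triple edge where a_ij * a_ji = 2 or 3), the diagram is a chain of 4 nodes with single edges (A_4). One simple-root ordering that puts it in standard form is (alpha_1, alpha_2, alpha_4, alpha_3). So the algebra is type A_4, i.e. sl(5).

A_4 (sl(5))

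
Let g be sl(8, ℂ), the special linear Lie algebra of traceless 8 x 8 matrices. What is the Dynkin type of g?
This is sl(8), which has dimension 8^2 - 1 = 63 and rank 8 - 1 = 7 (a Cartan subalgebra is the diagonal traceless matrices). In the classification of classical Lie algebras, the special linear algebra sl(n+1) has type A_n; here n = 7, so the Dynkin diagram is a chain of 7 nodes with single edges (A_7). Hence the type is A_7.

A7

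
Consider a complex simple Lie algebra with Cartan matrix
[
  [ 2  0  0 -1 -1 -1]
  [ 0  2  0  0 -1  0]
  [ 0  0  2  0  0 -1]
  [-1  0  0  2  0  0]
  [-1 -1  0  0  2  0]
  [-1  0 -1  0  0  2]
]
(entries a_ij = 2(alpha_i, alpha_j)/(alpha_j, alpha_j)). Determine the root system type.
E_6

The matrix has rank 6 with 2's on the diagonal. Reading the off-diagonal entries as Dynkin edges (a single edge where a_ij = a_ji = -1; a double or triple edge where a_ij * a_ji = 2 or 3), the diagram is a chain of 5 nodes with one extra node attached to the third node from one end (E_6). One simple-root ordering that puts it in standard form is (alpha_2, alpha_4, alpha_5, alpha_1, alpha_6, alpha_3). So the algebra is type E_6.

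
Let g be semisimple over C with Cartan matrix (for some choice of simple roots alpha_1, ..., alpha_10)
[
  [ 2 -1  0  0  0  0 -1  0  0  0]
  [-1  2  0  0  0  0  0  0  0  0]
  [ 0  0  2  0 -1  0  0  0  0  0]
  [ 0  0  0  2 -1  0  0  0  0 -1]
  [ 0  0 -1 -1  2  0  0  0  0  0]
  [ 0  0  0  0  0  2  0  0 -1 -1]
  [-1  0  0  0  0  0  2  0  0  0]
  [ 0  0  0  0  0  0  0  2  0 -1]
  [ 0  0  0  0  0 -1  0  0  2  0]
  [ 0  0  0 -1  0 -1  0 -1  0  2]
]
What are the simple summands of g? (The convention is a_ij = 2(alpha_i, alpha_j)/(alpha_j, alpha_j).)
A3 + E7

The diagram associated to this matrix has two connected components: the simple roots {alpha_1, alpha_2, alpha_7} form a chain of 3 nodes with single edges (A_3), and {alpha_3, alpha_4, alpha_5, alpha_6, alpha_8, alpha_9, alpha_10} form a chain of 6 nodes with one extra node attached to the third node from one end (E_7). A semisimple Lie algebra decomposes uniquely as the direct sum of simple ideals, one per connected component of its Dynkin diagram, so g ≅ A_3 ⊕ E_7 (dimension 15 + 133 = 148).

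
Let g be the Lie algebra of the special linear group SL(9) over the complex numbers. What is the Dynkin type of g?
This is sl(9), which has dimension 9^2 - 1 = 80 and rank 9 - 1 = 8 (a Cartan subalgebra is the diagonal traceless matrices). In the classification of classical Lie algebras, the special linear algebra sl(n+1) has type A_n; here n = 8, so the Dynkin diagram is a chain of 8 nodes with single edges (A_8). Hence the type is A_8.

A_8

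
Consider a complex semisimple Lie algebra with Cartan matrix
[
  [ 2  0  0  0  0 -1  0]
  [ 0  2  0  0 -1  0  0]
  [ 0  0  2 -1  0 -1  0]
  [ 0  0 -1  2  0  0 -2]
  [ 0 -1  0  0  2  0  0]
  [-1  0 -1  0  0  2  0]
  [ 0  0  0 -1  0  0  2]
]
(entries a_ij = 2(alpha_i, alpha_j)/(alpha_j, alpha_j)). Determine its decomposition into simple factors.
The diagram associated to this matrix has two connected components: the simple roots {alpha_2, alpha_5} form a chain of 2 nodes with single edges (A_2), and {alpha_1, alpha_3, alpha_4, alpha_6, alpha_7} form a chain of 5 nodes with a double edge at one end; the terminal node there is the unique short simple root (B_5). A semisimple Lie algebra decomposes uniquely as the direct sum of simple ideals, one per connected component of its Dynkin diagram, so g ≅ A_2 ⊕ B_5 (dimension 8 + 55 = 63).

A_2 ⊕ B_5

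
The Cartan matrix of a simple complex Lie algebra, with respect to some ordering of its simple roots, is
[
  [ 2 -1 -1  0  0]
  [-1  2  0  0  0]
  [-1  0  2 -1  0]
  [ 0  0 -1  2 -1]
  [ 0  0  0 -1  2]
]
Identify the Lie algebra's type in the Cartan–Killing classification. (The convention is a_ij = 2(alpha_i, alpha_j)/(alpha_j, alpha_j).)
A5

The matrix has rank 5 with 2's on the diagonal. Reading the off-diagonal entries as Dynkin edges (a single edge where a_ij = a_ji = -1; a double or triple edge where a_ij * a_ji = 2 or 3), the diagram is a chain of 5 nodes with single edges (A_5). One simple-root ordering that puts it in standard form is (alpha_2, alpha_1, alpha_3, alpha_4, alpha_5). So the algebra is type A_5, i.e. sl(6).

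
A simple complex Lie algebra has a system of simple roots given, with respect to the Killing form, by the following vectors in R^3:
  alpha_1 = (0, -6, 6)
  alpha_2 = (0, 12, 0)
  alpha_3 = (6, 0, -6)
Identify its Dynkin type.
C_3

Compute the Cartan integers a_ij = 2(alpha_i, alpha_j)/(alpha_j, alpha_j); the resulting 3x3 Cartan matrix is
[[2, -1, -1], [-2, 2, 0], [-1, 0, 2]].
The roots have two lengths (squared-length ratio 2:1); the short ones are alpha_{1,3}. The associated Dynkin diagram is a chain of 3 nodes with a double edge at one end; the terminal node there is the unique long simple root (C_3), so the type is C_3 (the algebra sp(6)).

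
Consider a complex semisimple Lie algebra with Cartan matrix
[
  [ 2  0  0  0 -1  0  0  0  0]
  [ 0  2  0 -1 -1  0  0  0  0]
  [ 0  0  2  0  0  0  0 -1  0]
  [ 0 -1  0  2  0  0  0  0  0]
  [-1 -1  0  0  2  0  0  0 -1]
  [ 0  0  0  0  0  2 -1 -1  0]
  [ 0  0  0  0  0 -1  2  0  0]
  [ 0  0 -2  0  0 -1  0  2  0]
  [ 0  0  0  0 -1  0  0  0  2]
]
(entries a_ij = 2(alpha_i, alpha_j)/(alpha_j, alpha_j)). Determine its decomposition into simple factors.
The diagram associated to this matrix has two connected components: the simple roots {alpha_3, alpha_6, alpha_7, alpha_8} form a chain of 4 nodes with a double edge at one end; the terminal node there is the unique short simple root (B_4), and {alpha_1, alpha_2, alpha_4, alpha_5, alpha_9} form a chain of 3 nodes with a fork of two nodes at one end (D_5). A semisimple Lie algebra decomposes uniquely as the direct sum of simple ideals, one per connected component of its Dynkin diagram, so g ≅ B_4 ⊕ D_5 (dimension 36 + 45 = 81).

B_4 (so(9)) + D_5 (so(10))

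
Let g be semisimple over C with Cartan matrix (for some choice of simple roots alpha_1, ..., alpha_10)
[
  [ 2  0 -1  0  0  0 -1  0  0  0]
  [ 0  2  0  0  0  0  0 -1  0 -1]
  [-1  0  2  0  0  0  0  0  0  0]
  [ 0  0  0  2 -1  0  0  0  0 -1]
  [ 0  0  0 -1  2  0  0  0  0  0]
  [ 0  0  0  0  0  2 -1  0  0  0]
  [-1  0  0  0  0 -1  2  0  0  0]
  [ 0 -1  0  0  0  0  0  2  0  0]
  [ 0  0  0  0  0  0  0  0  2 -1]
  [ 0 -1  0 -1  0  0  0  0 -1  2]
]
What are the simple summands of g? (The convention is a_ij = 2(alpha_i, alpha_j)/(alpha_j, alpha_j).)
The diagram associated to this matrix has two connected components: the simple roots {alpha_1, alpha_3, alpha_6, alpha_7} form a chain of 4 nodes with single edges (A_4), and {alpha_2, alpha_4, alpha_5, alpha_8, alpha_9, alpha_10} form a chain of 5 nodes with one extra node attached to the third node from one end (E_6). A semisimple Lie algebra decomposes uniquely as the direct sum of simple ideals, one per connected component of its Dynkin diagram, so g ≅ A_4 ⊕ E_6 (dimension 24 + 78 = 102).

A4 + E6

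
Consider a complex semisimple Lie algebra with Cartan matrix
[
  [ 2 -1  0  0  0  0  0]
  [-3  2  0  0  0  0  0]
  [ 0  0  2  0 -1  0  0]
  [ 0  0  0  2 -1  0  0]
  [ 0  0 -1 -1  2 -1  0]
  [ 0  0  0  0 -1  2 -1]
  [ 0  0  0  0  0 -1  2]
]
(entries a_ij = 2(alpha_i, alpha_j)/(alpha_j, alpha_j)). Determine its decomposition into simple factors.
D_5 + G_2

The diagram associated to this matrix has two connected components: the simple roots {alpha_3, alpha_4, alpha_5, alpha_6, alpha_7} form a chain of 3 nodes with a fork of two nodes at one end (D_5), and {alpha_1, alpha_2} form two nodes joined by a triple edge (G_2). A semisimple Lie algebra decomposes uniquely as the direct sum of simple ideals, one per connected component of its Dynkin diagram, so g ≅ D_5 ⊕ G_2 (dimension 45 + 14 = 59).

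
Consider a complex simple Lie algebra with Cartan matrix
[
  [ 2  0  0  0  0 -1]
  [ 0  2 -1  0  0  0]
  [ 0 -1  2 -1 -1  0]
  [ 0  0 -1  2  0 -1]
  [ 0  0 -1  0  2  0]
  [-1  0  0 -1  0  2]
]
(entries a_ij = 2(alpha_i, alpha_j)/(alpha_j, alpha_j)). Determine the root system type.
D_6 (so(12))

The matrix has rank 6 with 2's on the diagonal. Reading the off-diagonal entries as Dynkin edges (a single edge where a_ij = a_ji = -1; a double or triple edge where a_ij * a_ji = 2 or 3), the diagram is a chain of 4 nodes with a fork of two nodes at one end (D_6). One simple-root ordering that puts it in standard form is (alpha_1, alpha_6, alpha_4, alpha_3, alpha_5, alpha_2). So the algebra is type D_6, i.e. so(12).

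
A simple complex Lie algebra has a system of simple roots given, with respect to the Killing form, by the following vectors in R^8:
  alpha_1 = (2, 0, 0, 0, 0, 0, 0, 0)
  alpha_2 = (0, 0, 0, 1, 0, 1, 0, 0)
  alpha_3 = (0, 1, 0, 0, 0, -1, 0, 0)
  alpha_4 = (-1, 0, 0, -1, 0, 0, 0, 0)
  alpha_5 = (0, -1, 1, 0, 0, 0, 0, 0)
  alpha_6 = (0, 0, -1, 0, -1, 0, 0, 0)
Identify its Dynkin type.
type C_6

Compute the Cartan integers a_ij = 2(alpha_i, alpha_j)/(alpha_j, alpha_j); the resulting 6x6 Cartan matrix is
[[2, 0, 0, -2, 0, 0], [0, 2, -1, -1, 0, 0], [0, -1, 2, 0, -1, 0], [-1, -1, 0, 2, 0, 0], [0, 0, -1, 0, 2, -1], [0, 0, 0, 0, -1, 2]].
The roots have two lengths (squared-length ratio 2:1); the short ones are alpha_{2,3,4,5,6}. The associated Dynkin diagram is a chain of 6 nodes with a double edge at one end; the terminal node there is the unique long simple root (C_6), so the type is C_6 (the algebra sp(12)).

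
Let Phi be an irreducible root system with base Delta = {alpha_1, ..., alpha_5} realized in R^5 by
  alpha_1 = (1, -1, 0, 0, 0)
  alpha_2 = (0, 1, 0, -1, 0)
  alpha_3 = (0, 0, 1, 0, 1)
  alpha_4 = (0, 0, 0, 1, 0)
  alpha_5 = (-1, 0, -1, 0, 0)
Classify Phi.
B_5

Compute the Cartan integers a_ij = 2(alpha_i, alpha_j)/(alpha_j, alpha_j); the resulting 5x5 Cartan matrix is
[[2, -1, 0, 0, -1], [-1, 2, 0, -2, 0], [0, 0, 2, 0, -1], [0, -1, 0, 2, 0], [-1, 0, -1, 0, 2]].
The roots have two lengths (squared-length ratio 2:1); the short ones are alpha_{4}. The associated Dynkin diagram is a chain of 5 nodes with a double edge at one end; the terminal node there is the unique short simple root (B_5), so the type is B_5 (the algebra so(11)).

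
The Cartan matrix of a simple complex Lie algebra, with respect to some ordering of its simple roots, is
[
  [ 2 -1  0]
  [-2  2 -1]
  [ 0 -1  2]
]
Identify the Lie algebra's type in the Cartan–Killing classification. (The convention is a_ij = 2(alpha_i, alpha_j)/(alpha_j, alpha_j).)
The matrix has rank 3 with 2's on the diagonal. Reading the off-diagonal entries as Dynkin edges (a single edge where a_ij = a_ji = -1; a double or triple edge where a_ij * a_ji = 2 or 3), the diagram is a chain of 3 nodes with a double edge at one end; the terminal node there is the unique short simple root (B_3). One simple-root ordering that puts it in standard form is (alpha_3, alpha_2, alpha_1). So the algebra is type B_3, i.e. so(7).

B_3 (so(7))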